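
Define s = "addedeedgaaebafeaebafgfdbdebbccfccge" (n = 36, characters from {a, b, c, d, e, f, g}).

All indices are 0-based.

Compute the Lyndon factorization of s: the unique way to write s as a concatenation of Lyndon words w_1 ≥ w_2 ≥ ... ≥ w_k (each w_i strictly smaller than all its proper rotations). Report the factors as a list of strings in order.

["addedeedg", "aaebafeaebafgfdbdebbccfccge"]

emit factor 1: 'addedeedg' (i=0, period=9)
emit factor 2: 'aaebafeaebafgfdbdebbccfccge' (i=9, period=27)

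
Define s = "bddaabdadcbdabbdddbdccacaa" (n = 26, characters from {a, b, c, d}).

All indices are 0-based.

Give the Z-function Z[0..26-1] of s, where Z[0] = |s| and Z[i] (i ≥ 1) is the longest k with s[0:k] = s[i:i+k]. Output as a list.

Z[0]=26
i=1: i≥r, start 0; Z[1]=0
i=2: i≥r, start 0; Z[2]=0
i=3: i≥r, start 0; Z[3]=0
i=4: i≥r, start 0; Z[4]=0
i=5: i≥r, start 0; Z[5]=2 grow→box=[5,7)
i=6: min(r-i=1, Z[1]=0)=0; Z[6]=0
i=7: i≥r, start 0; Z[7]=0
i=8: i≥r, start 0; Z[8]=0
i=9: i≥r, start 0; Z[9]=0
i=10: i≥r, start 0; Z[10]=2 grow→box=[10,12)
i=11: min(r-i=1, Z[1]=0)=0; Z[11]=0
i=12: i≥r, start 0; Z[12]=0
i=13: i≥r, start 0; Z[13]=1 grow→box=[13,14)
i=14: i≥r, start 0; Z[14]=3 grow→box=[14,17)
i=15: min(r-i=2, Z[1]=0)=0; Z[15]=0
i=16: min(r-i=1, Z[2]=0)=0; Z[16]=0
i=17: i≥r, start 0; Z[17]=0
i=18: i≥r, start 0; Z[18]=2 grow→box=[18,20)
i=19: min(r-i=1, Z[1]=0)=0; Z[19]=0
i=20: i≥r, start 0; Z[20]=0
i=21: i≥r, start 0; Z[21]=0
i=22: i≥r, start 0; Z[22]=0
i=23: i≥r, start 0; Z[23]=0
i=24: i≥r, start 0; Z[24]=0
i=25: i≥r, start 0; Z[25]=0

[26, 0, 0, 0, 0, 2, 0, 0, 0, 0, 2, 0, 0, 1, 3, 0, 0, 0, 2, 0, 0, 0, 0, 0, 0, 0]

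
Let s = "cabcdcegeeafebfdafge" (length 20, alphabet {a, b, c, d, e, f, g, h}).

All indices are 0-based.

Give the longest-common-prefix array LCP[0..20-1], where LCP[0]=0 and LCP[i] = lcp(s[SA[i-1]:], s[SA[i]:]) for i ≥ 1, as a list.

rank | idx | suffix
   0 |   1 | abcdcegeeafebfdafge
   1 |  10 | afebfdafge
   2 |  16 | afge
   3 |   2 | bcdcegeeafebfdafge
   4 |  13 | bfdafge
   5 |   0 | cabcdcegeeafebfdafge
   6 |   3 | cdcegeeafebfdafge
   7 |   5 | cegeeafebfdafge
   8 |  15 | dafge
   9 |   4 | dcegeeafebfdafge
  10 |  19 | e
  11 |   9 | eafebfdafge
  12 |  12 | ebfdafge
  13 |   8 | eeafebfdafge
  14 |   6 | egeeafebfdafge
  15 |  14 | fdafge
  16 |  11 | febfdafge
  17 |  17 | fge
  18 |  18 | ge
  19 |   7 | geeafebfdafge

SA = [1, 10, 16, 2, 13, 0, 3, 5, 15, 4, 19, 9, 12, 8, 6, 14, 11, 17, 18, 7]
[i] adj suffixes → lcp
  [1] 1/10 → 1 ('a')
  [2] 10/16 → 2 ('af')
  [3] 16/2 → 0 ('')
  [4] 2/13 → 1 ('b')
  [5] 13/0 → 0 ('')
  [6] 0/3 → 1 ('c')
  [7] 3/5 → 1 ('c')
  [8] 5/15 → 0 ('')
  [9] 15/4 → 1 ('d')
  [10] 4/19 → 0 ('')
  [11] 19/9 → 1 ('e')
  [12] 9/12 → 1 ('e')
  [13] 12/8 → 1 ('e')
  [14] 8/6 → 1 ('e')
  [15] 6/14 → 0 ('')
  [16] 14/11 → 1 ('f')
  [17] 11/17 → 1 ('f')
  [18] 17/18 → 0 ('')
  [19] 18/7 → 2 ('ge')

[0, 1, 2, 0, 1, 0, 1, 1, 0, 1, 0, 1, 1, 1, 1, 0, 1, 1, 0, 2]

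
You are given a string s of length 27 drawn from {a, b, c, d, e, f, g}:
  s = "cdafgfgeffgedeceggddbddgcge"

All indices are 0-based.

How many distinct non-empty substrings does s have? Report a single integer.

352

sorted suffixes:
  #0 SA[0]=2  'afgfgeffgedeceggddbddgcge'
  #1 SA[1]=20  'bddgcge'
  #2 SA[2]=0  'cdafgfgeffgedeceggddbddgcge'
  #3 SA[3]=14  'ceggddbddgcge'
  #4 SA[4]=24  'cge'
  #5 SA[5]=1  'dafgfgeffgedeceggddbddgcge'
  #6 SA[6]=19  'dbddgcge'
  #7 SA[7]=18  'ddbddgcge'
  #8 SA[8]=21  'ddgcge'
  #9 SA[9]=12  'deceggddbddgcge'
  #10 SA[10]=22  'dgcge'
  #11 SA[11]=26  'e'
  #12 SA[12]=13  'eceggddbddgcge'
  #13 SA[13]=11  'edeceggddbddgcge'
  #14 SA[14]=7  'effgedeceggddbddgcge'
  #15 SA[15]=15  'eggddbddgcge'
  #16 SA[16]=8  'ffgedeceggddbddgcge'
  #17 SA[17]=9  'fgedeceggddbddgcge'
  #18 SA[18]=5  'fgeffgedeceggddbddgcge'
  #19 SA[19]=3  'fgfgeffgedeceggddbddgcge'
  #20 SA[20]=23  'gcge'
  #21 SA[21]=17  'gddbddgcge'
  #22 SA[22]=25  'ge'
  #23 SA[23]=10  'gedeceggddbddgcge'
  #24 SA[24]=6  'geffgedeceggddbddgcge'
  #25 SA[25]=4  'gfgeffgedeceggddbddgcge'
  #26 SA[26]=16  'ggddbddgcge'

SA = [2, 20, 0, 14, 24, 1, 19, 18, 21, 12, 22, 26, 13, 11, 7, 15, 8, 9, 5, 3, 23, 17, 25, 10, 6, 4, 16]
i: (SA[i-1],SA[i]) lcp shared
  1: (2,20) 0 ''
  2: (20,0) 0 ''
  3: (0,14) 1 'c'
  4: (14,24) 1 'c'
  5: (24,1) 0 ''
  6: (1,19) 1 'd'
  7: (19,18) 1 'd'
  8: (18,21) 2 'dd'
  9: (21,12) 1 'd'
  10: (12,22) 1 'd'
  11: (22,26) 0 ''
  12: (26,13) 1 'e'
  13: (13,11) 1 'e'
  14: (11,7) 1 'e'
  15: (7,15) 1 'e'
  16: (15,8) 0 ''
  17: (8,9) 1 'f'
  18: (9,5) 3 'fge'
  19: (5,3) 2 'fg'
  20: (3,23) 0 ''
  21: (23,17) 1 'g'
  22: (17,25) 1 'g'
  23: (25,10) 2 'ge'
  24: (10,6) 2 'ge'
  25: (6,4) 1 'g'
  26: (4,16) 1 'g'

n(n+1)/2 = 27·28/2 = 378
Σ LCP = 0 + 0 + 0 + 1 + 1 + 0 + 1 + 1 + 2 + 1 + 1 + 0 + 1 + 1 + 1 + 1 + 0 + 1 + 3 + 2 + 0 + 1 + 1 + 2 + 2 + 1 + 1 = 26
distinct = 378 − 26 = 352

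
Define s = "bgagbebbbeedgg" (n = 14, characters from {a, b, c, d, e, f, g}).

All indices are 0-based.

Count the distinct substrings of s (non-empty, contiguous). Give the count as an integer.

94

rank→(start, suffix):
  0 → (2, 'agbebbbeedgg')
  1 → (6, 'bbbeedgg')
  2 → (7, 'bbeedgg')
  3 → (4, 'bebbbeedgg')
  4 → (8, 'beedgg')
  5 → (0, 'bgagbebbbeedgg')
  6 → (11, 'dgg')
  7 → (5, 'ebbbeedgg')
  8 → (10, 'edgg')
  9 → (9, 'eedgg')
  10 → (13, 'g')
  11 → (1, 'gagbebbbeedgg')
  12 → (3, 'gbebbbeedgg')
  13 → (12, 'gg')

SA = [2, 6, 7, 4, 8, 0, 11, 5, 10, 9, 13, 1, 3, 12]
i: (SA[i-1],SA[i]) lcp shared
  1: (2,6) 0 ''
  2: (6,7) 2 'bb'
  3: (7,4) 1 'b'
  4: (4,8) 2 'be'
  5: (8,0) 1 'b'
  6: (0,11) 0 ''
  7: (11,5) 0 ''
  8: (5,10) 1 'e'
  9: (10,9) 1 'e'
  10: (9,13) 0 ''
  11: (13,1) 1 'g'
  12: (1,3) 1 'g'
  13: (3,12) 1 'g'

n(n+1)/2 = 14·15/2 = 105
Σ LCP = 0 + 0 + 2 + 1 + 2 + 1 + 0 + 0 + 1 + 1 + 0 + 1 + 1 + 1 = 11
distinct = 105 − 11 = 94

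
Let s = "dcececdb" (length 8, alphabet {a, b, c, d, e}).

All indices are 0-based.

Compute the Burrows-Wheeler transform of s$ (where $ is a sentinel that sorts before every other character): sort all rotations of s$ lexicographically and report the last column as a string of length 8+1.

rank  rotation   last
    0  $dcececdb  b
    1  b$dcececd  d
    2  cdb$dcece  e
    3  cecdb$dce  e
    4  cececdb$d  d
    5  db$dcecec  c
    6  dcececdb$  $
    7  ecdb$dcec  c
    8  ececdb$dc  c

bdeedc$cc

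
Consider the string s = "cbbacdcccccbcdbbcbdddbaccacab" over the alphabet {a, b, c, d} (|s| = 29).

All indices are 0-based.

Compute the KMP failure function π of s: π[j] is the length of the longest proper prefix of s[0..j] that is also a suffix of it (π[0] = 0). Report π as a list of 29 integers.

π[0] = 0
j=1 s[j]='b': π[1]=0 (border '')
j=2 s[j]='b': π[2]=0 (border '')
j=3 s[j]='a': π[3]=0 (border '')
j=4 s[j]='c': π[4]=1 (border 'c')
j=5 s[j]='d': k: 1→0; π[5]=0 (border '')
j=6 s[j]='c': π[6]=1 (border 'c')
j=7 s[j]='c': k: 1→0; π[7]=1 (border 'c')
j=8 s[j]='c': k: 1→0; π[8]=1 (border 'c')
j=9 s[j]='c': k: 1→0; π[9]=1 (border 'c')
j=10 s[j]='c': k: 1→0; π[10]=1 (border 'c')
j=11 s[j]='b': π[11]=2 (border 'cb')
j=12 s[j]='c': k: 2→0; π[12]=1 (border 'c')
j=13 s[j]='d': k: 1→0; π[13]=0 (border '')
j=14 s[j]='b': π[14]=0 (border '')
j=15 s[j]='b': π[15]=0 (border '')
j=16 s[j]='c': π[16]=1 (border 'c')
j=17 s[j]='b': π[17]=2 (border 'cb')
j=18 s[j]='d': k: 2→0; π[18]=0 (border '')
j=19 s[j]='d': π[19]=0 (border '')
j=20 s[j]='d': π[20]=0 (border '')
j=21 s[j]='b': π[21]=0 (border '')
j=22 s[j]='a': π[22]=0 (border '')
j=23 s[j]='c': π[23]=1 (border 'c')
j=24 s[j]='c': k: 1→0; π[24]=1 (border 'c')
j=25 s[j]='a': k: 1→0; π[25]=0 (border '')
j=26 s[j]='c': π[26]=1 (border 'c')
j=27 s[j]='a': k: 1→0; π[27]=0 (border '')
j=28 s[j]='b': π[28]=0 (border '')

[0, 0, 0, 0, 1, 0, 1, 1, 1, 1, 1, 2, 1, 0, 0, 0, 1, 2, 0, 0, 0, 0, 0, 1, 1, 0, 1, 0, 0]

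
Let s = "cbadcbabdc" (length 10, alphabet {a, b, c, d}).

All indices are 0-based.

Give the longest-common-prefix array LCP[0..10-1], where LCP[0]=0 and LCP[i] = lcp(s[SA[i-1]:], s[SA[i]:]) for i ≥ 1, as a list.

[0, 1, 0, 2, 1, 0, 1, 3, 0, 2]

rank | idx | suffix
   0 |   6 | abdc
   1 |   2 | adcbabdc
   2 |   5 | babdc
   3 |   1 | badcbabdc
   4 |   7 | bdc
   5 |   9 | c
   6 |   4 | cbabdc
   7 |   0 | cbadcbabdc
   8 |   8 | dc
   9 |   3 | dcbabdc

SA = [6, 2, 5, 1, 7, 9, 4, 0, 8, 3]
rank  pair      lcp
   1  s[6:],s[2:]  1  'a'
   2  s[2:],s[5:]  0  ''
   3  s[5:],s[1:]  2  'ba'
   4  s[1:],s[7:]  1  'b'
   5  s[7:],s[9:]  0  ''
   6  s[9:],s[4:]  1  'c'
   7  s[4:],s[0:]  3  'cba'
   8  s[0:],s[8:]  0  ''
   9  s[8:],s[3:]  2  'dc'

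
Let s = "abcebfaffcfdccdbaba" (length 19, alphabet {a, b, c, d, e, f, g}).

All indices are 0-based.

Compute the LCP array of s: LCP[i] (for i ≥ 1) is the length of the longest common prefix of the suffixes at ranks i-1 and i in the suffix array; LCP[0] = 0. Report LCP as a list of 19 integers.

rank→(start, suffix):
  0 → (18, 'a')
  1 → (16, 'aba')
  2 → (0, 'abcebfaffcfdccdbaba')
  3 → (6, 'affcfdccdbaba')
  4 → (17, 'ba')
  5 → (15, 'baba')
  6 → (1, 'bcebfaffcfdccdbaba')
  7 → (4, 'bfaffcfdccdbaba')
  8 → (12, 'ccdbaba')
  9 → (13, 'cdbaba')
  10 → (2, 'cebfaffcfdccdbaba')
  11 → (9, 'cfdccdbaba')
  12 → (14, 'dbaba')
  13 → (11, 'dccdbaba')
  14 → (3, 'ebfaffcfdccdbaba')
  15 → (5, 'faffcfdccdbaba')
  16 → (8, 'fcfdccdbaba')
  17 → (10, 'fdccdbaba')
  18 → (7, 'ffcfdccdbaba')

SA = [18, 16, 0, 6, 17, 15, 1, 4, 12, 13, 2, 9, 14, 11, 3, 5, 8, 10, 7]
i: (SA[i-1],SA[i]) lcp shared
  1: (18,16) 1 'a'
  2: (16,0) 2 'ab'
  3: (0,6) 1 'a'
  4: (6,17) 0 ''
  5: (17,15) 2 'ba'
  6: (15,1) 1 'b'
  7: (1,4) 1 'b'
  8: (4,12) 0 ''
  9: (12,13) 1 'c'
  10: (13,2) 1 'c'
  11: (2,9) 1 'c'
  12: (9,14) 0 ''
  13: (14,11) 1 'd'
  14: (11,3) 0 ''
  15: (3,5) 0 ''
  16: (5,8) 1 'f'
  17: (8,10) 1 'f'
  18: (10,7) 1 'f'

[0, 1, 2, 1, 0, 2, 1, 1, 0, 1, 1, 1, 0, 1, 0, 0, 1, 1, 1]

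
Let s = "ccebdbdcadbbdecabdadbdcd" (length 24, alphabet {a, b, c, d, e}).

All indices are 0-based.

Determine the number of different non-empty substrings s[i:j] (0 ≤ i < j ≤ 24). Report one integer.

sorted suffixes:
  #0 SA[0]=15  'abdadbdcd'
  #1 SA[1]=8  'adbbdecabdadbdcd'
  #2 SA[2]=18  'adbdcd'
  #3 SA[3]=10  'bbdecabdadbdcd'
  #4 SA[4]=16  'bdadbdcd'
  #5 SA[5]=3  'bdbdcadbbdecabdadbdcd'
  #6 SA[6]=5  'bdcadbbdecabdadbdcd'
  #7 SA[7]=20  'bdcd'
  #8 SA[8]=11  'bdecabdadbdcd'
  #9 SA[9]=14  'cabdadbdcd'
  #10 SA[10]=7  'cadbbdecabdadbdcd'
  #11 SA[11]=0  'ccebdbdcadbbdecabdadbdcd'
  #12 SA[12]=22  'cd'
  #13 SA[13]=1  'cebdbdcadbbdecabdadbdcd'
  #14 SA[14]=23  'd'
  #15 SA[15]=17  'dadbdcd'
  #16 SA[16]=9  'dbbdecabdadbdcd'
  #17 SA[17]=4  'dbdcadbbdecabdadbdcd'
  #18 SA[18]=19  'dbdcd'
  #19 SA[19]=6  'dcadbbdecabdadbdcd'
  #20 SA[20]=21  'dcd'
  #21 SA[21]=12  'decabdadbdcd'
  #22 SA[22]=2  'ebdbdcadbbdecabdadbdcd'
  #23 SA[23]=13  'ecabdadbdcd'

SA = [15, 8, 18, 10, 16, 3, 5, 20, 11, 14, 7, 0, 22, 1, 23, 17, 9, 4, 19, 6, 21, 12, 2, 13]
i: (SA[i-1],SA[i]) lcp shared
  1: (15,8) 1 'a'
  2: (8,18) 3 'adb'
  3: (18,10) 0 ''
  4: (10,16) 1 'b'
  5: (16,3) 2 'bd'
  6: (3,5) 2 'bd'
  7: (5,20) 3 'bdc'
  8: (20,11) 2 'bd'
  9: (11,14) 0 ''
  10: (14,7) 2 'ca'
  11: (7,0) 1 'c'
  12: (0,22) 1 'c'
  13: (22,1) 1 'c'
  14: (1,23) 0 ''
  15: (23,17) 1 'd'
  16: (17,9) 1 'd'
  17: (9,4) 2 'db'
  18: (4,19) 4 'dbdc'
  19: (19,6) 1 'd'
  20: (6,21) 2 'dc'
  21: (21,12) 1 'd'
  22: (12,2) 0 ''
  23: (2,13) 1 'e'

n(n+1)/2 = 24·25/2 = 300
Σ LCP = 0 + 1 + 3 + 0 + 1 + 2 + 2 + 3 + 2 + 0 + 2 + 1 + 1 + 1 + 0 + 1 + 1 + 2 + 4 + 1 + 2 + 1 + 0 + 1 = 32
distinct = 300 − 32 = 268

268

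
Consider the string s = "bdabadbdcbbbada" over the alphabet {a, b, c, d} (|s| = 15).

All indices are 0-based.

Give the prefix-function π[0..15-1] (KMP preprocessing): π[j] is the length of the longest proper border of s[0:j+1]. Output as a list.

[0, 0, 0, 1, 0, 0, 1, 2, 0, 1, 1, 1, 0, 0, 0]

π[0] = 0
j=1 s[j]='d': π[1]=0 (border '')
j=2 s[j]='a': π[2]=0 (border '')
j=3 s[j]='b': π[3]=1 (border 'b')
j=4 s[j]='a': k: 1→0; π[4]=0 (border '')
j=5 s[j]='d': π[5]=0 (border '')
j=6 s[j]='b': π[6]=1 (border 'b')
j=7 s[j]='d': π[7]=2 (border 'bd')
j=8 s[j]='c': k: 2→0; π[8]=0 (border '')
j=9 s[j]='b': π[9]=1 (border 'b')
j=10 s[j]='b': k: 1→0; π[10]=1 (border 'b')
j=11 s[j]='b': k: 1→0; π[11]=1 (border 'b')
j=12 s[j]='a': k: 1→0; π[12]=0 (border '')
j=13 s[j]='d': π[13]=0 (border '')
j=14 s[j]='a': π[14]=0 (border '')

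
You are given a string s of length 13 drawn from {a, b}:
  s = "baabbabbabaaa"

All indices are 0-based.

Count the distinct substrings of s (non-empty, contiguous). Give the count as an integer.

65

rank→(start, suffix):
  0 → (12, 'a')
  1 → (11, 'aa')
  2 → (10, 'aaa')
  3 → (1, 'aabbabbabaaa')
  4 → (8, 'abaaa')
  5 → (5, 'abbabaaa')
  6 → (2, 'abbabbabaaa')
  7 → (9, 'baaa')
  8 → (0, 'baabbabbabaaa')
  9 → (7, 'babaaa')
  10 → (4, 'babbabaaa')
  11 → (6, 'bbabaaa')
  12 → (3, 'bbabbabaaa')

SA = [12, 11, 10, 1, 8, 5, 2, 9, 0, 7, 4, 6, 3]
[i] adj suffixes → lcp
  [1] 12/11 → 1 ('a')
  [2] 11/10 → 2 ('aa')
  [3] 10/1 → 2 ('aa')
  [4] 1/8 → 1 ('a')
  [5] 8/5 → 2 ('ab')
  [6] 5/2 → 5 ('abbab')
  [7] 2/9 → 0 ('')
  [8] 9/0 → 3 ('baa')
  [9] 0/7 → 2 ('ba')
  [10] 7/4 → 3 ('bab')
  [11] 4/6 → 1 ('b')
  [12] 6/3 → 4 ('bbab')

n(n+1)/2 = 13·14/2 = 91
Σ LCP = 0 + 1 + 2 + 2 + 1 + 2 + 5 + 0 + 3 + 2 + 3 + 1 + 4 = 26
distinct = 91 − 26 = 65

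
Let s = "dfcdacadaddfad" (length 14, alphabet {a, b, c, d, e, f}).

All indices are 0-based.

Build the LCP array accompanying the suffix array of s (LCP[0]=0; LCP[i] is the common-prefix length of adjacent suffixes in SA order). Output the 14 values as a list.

[0, 1, 2, 2, 0, 1, 0, 1, 2, 1, 1, 2, 0, 1]

rank→(start, suffix):
  0 → (4, 'acadaddfad')
  1 → (12, 'ad')
  2 → (6, 'adaddfad')
  3 → (8, 'addfad')
  4 → (5, 'cadaddfad')
  5 → (2, 'cdacadaddfad')
  6 → (13, 'd')
  7 → (3, 'dacadaddfad')
  8 → (7, 'daddfad')
  9 → (9, 'ddfad')
  10 → (10, 'dfad')
  11 → (0, 'dfcdacadaddfad')
  12 → (11, 'fad')
  13 → (1, 'fcdacadaddfad')

SA = [4, 12, 6, 8, 5, 2, 13, 3, 7, 9, 10, 0, 11, 1]
i: (SA[i-1],SA[i]) lcp shared
  1: (4,12) 1 'a'
  2: (12,6) 2 'ad'
  3: (6,8) 2 'ad'
  4: (8,5) 0 ''
  5: (5,2) 1 'c'
  6: (2,13) 0 ''
  7: (13,3) 1 'd'
  8: (3,7) 2 'da'
  9: (7,9) 1 'd'
  10: (9,10) 1 'd'
  11: (10,0) 2 'df'
  12: (0,11) 0 ''
  13: (11,1) 1 'f'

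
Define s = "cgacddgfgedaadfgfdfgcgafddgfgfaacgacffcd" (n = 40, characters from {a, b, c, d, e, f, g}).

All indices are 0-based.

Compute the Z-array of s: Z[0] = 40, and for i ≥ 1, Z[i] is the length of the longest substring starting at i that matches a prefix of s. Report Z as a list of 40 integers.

Z[0]=40
i=1: fresh scan; Z[1]=0
i=2: fresh scan; Z[2]=0
i=3: fresh scan; Z[3]=1 scan→box=[3,4)
i=4: fresh scan; Z[4]=0
i=5: fresh scan; Z[5]=0
i=6: fresh scan; Z[6]=0
i=7: fresh scan; Z[7]=0
i=8: fresh scan; Z[8]=0
i=9: fresh scan; Z[9]=0
i=10: fresh scan; Z[10]=0
i=11: fresh scan; Z[11]=0
i=12: fresh scan; Z[12]=0
i=13: fresh scan; Z[13]=0
i=14: fresh scan; Z[14]=0
i=15: fresh scan; Z[15]=0
i=16: fresh scan; Z[16]=0
i=17: fresh scan; Z[17]=0
i=18: fresh scan; Z[18]=0
i=19: fresh scan; Z[19]=0
i=20: fresh scan; Z[20]=3 scan→box=[20,23)
i=21: min(r-i=2, Z[1]=0)=0; Z[21]=0
i=22: min(r-i=1, Z[2]=0)=0; Z[22]=0
i=23: fresh scan; Z[23]=0
i=24: fresh scan; Z[24]=0
i=25: fresh scan; Z[25]=0
i=26: fresh scan; Z[26]=0
i=27: fresh scan; Z[27]=0
i=28: fresh scan; Z[28]=0
i=29: fresh scan; Z[29]=0
i=30: fresh scan; Z[30]=0
i=31: fresh scan; Z[31]=0
i=32: fresh scan; Z[32]=4 scan→box=[32,36)
i=33: min(r-i=3, Z[1]=0)=0; Z[33]=0
i=34: min(r-i=2, Z[2]=0)=0; Z[34]=0
i=35: min(r-i=1, Z[3]=1)=1; Z[35]=1
i=36: fresh scan; Z[36]=0
i=37: fresh scan; Z[37]=0
i=38: fresh scan; Z[38]=1 scan→box=[38,39)
i=39: fresh scan; Z[39]=0

[40, 0, 0, 1, 0, 0, 0, 0, 0, 0, 0, 0, 0, 0, 0, 0, 0, 0, 0, 0, 3, 0, 0, 0, 0, 0, 0, 0, 0, 0, 0, 0, 4, 0, 0, 1, 0, 0, 1, 0]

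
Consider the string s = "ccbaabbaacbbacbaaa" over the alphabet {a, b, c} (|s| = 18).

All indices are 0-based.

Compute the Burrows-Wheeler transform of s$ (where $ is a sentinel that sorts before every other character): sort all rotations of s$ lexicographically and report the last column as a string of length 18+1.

aaabbbabaccbbacaca$

rank  rotation             last
    0  $ccbaabbaacbbacbaaa  a
    1  a$ccbaabbaacbbacbaa  a
    2  aa$ccbaabbaacbbacba  a
    3  aaa$ccbaabbaacbbacb  b
    4  aabbaacbbacbaaa$ccb  b
    5  aacbbacbaaa$ccbaabb  b
    6  abbaacbbacbaaa$ccba  a
    7  acbaaa$ccbaabbaacbb  b
    8  acbbacbaaa$ccbaabba  a
    9  baaa$ccbaabbaacbbac  c
   10  baabbaacbbacbaaa$cc  c
   11  baacbbacbaaa$ccbaab  b
   12  bacbaaa$ccbaabbaacb  b
   13  bbaacbbacbaaa$ccbaa  a
   14  bbacbaaa$ccbaabbaac  c
   15  cbaaa$ccbaabbaacbba  a
   16  cbaabbaacbbacbaaa$c  c
   17  cbbacbaaa$ccbaabbaa  a
   18  ccbaabbaacbbacbaaa$  $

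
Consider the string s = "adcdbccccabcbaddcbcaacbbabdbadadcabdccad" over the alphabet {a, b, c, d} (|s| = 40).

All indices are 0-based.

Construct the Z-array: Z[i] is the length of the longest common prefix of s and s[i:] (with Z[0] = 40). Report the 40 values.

Z[0]=40
i=1: fresh scan; Z[1]=0
i=2: fresh scan; Z[2]=0
i=3: fresh scan; Z[3]=0
i=4: fresh scan; Z[4]=0
i=5: fresh scan; Z[5]=0
i=6: fresh scan; Z[6]=0
i=7: fresh scan; Z[7]=0
i=8: fresh scan; Z[8]=0
i=9: fresh scan; Z[9]=1 grow→box=[9,10)
i=10: fresh scan; Z[10]=0
i=11: fresh scan; Z[11]=0
i=12: fresh scan; Z[12]=0
i=13: fresh scan; Z[13]=2 grow→box=[13,15)
i=14: min(r-i=1, Z[1]=0)=0; Z[14]=0
i=15: fresh scan; Z[15]=0
i=16: fresh scan; Z[16]=0
i=17: fresh scan; Z[17]=0
i=18: fresh scan; Z[18]=0
i=19: fresh scan; Z[19]=1 grow→box=[19,20)
i=20: fresh scan; Z[20]=1 grow→box=[20,21)
i=21: fresh scan; Z[21]=0
i=22: fresh scan; Z[22]=0
i=23: fresh scan; Z[23]=0
i=24: fresh scan; Z[24]=1 grow→box=[24,25)
i=25: fresh scan; Z[25]=0
i=26: fresh scan; Z[26]=0
i=27: fresh scan; Z[27]=0
i=28: fresh scan; Z[28]=2 grow→box=[28,30)
i=29: min(r-i=1, Z[1]=0)=0; Z[29]=0
i=30: fresh scan; Z[30]=3 grow→box=[30,33)
i=31: min(r-i=2, Z[1]=0)=0; Z[31]=0
i=32: min(r-i=1, Z[2]=0)=0; Z[32]=0
i=33: fresh scan; Z[33]=1 grow→box=[33,34)
i=34: fresh scan; Z[34]=0
i=35: fresh scan; Z[35]=0
i=36: fresh scan; Z[36]=0
i=37: fresh scan; Z[37]=0
i=38: fresh scan; Z[38]=2 grow→box=[38,40)
i=39: min(r-i=1, Z[1]=0)=0; Z[39]=0

[40, 0, 0, 0, 0, 0, 0, 0, 0, 1, 0, 0, 0, 2, 0, 0, 0, 0, 0, 1, 1, 0, 0, 0, 1, 0, 0, 0, 2, 0, 3, 0, 0, 1, 0, 0, 0, 0, 2, 0]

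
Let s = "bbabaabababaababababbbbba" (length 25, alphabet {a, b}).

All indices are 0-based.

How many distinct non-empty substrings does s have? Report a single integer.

rank→(start, suffix):
  0 → (24, 'a')
  1 → (4, 'aabababaababababbbbba')
  2 → (11, 'aababababbbbba')
  3 → (2, 'abaabababaababababbbbba')
  4 → (9, 'abaababababbbbba')
  5 → (7, 'ababaababababbbbba')
  6 → (5, 'abababaababababbbbba')
  7 → (12, 'ababababbbbba')
  8 → (14, 'abababbbbba')
  9 → (16, 'ababbbbba')
  10 → (18, 'abbbbba')
  11 → (23, 'ba')
  12 → (3, 'baabababaababababbbbba')
  13 → (10, 'baababababbbbba')
  14 → (1, 'babaabababaababababbbbba')
  15 → (8, 'babaababababbbbba')
  16 → (6, 'bababaababababbbbba')
  17 → (13, 'babababbbbba')
  18 → (15, 'bababbbbba')
  19 → (17, 'babbbbba')
  20 → (22, 'bba')
  21 → (0, 'bbabaabababaababababbbbba')
  22 → (21, 'bbba')
  23 → (20, 'bbbba')
  24 → (19, 'bbbbba')

SA = [24, 4, 11, 2, 9, 7, 5, 12, 14, 16, 18, 23, 3, 10, 1, 8, 6, 13, 15, 17, 22, 0, 21, 20, 19]
i: (SA[i-1],SA[i]) lcp shared
  1: (24,4) 1 'a'
  2: (4,11) 8 'aabababa'
  3: (11,2) 1 'a'
  4: (2,9) 10 'abaabababa'
  5: (9,7) 3 'aba'
  6: (7,5) 5 'ababa'
  7: (5,12) 7 'abababa'
  8: (12,14) 6 'ababab'
  9: (14,16) 4 'abab'
  10: (16,18) 2 'ab'
  11: (18,23) 0 ''
  12: (23,3) 2 'ba'
  13: (3,10) 9 'baabababa'
  14: (10,1) 2 'ba'
  15: (1,8) 11 'babaabababa'
  16: (8,6) 4 'baba'
  17: (6,13) 6 'bababa'
  18: (13,15) 5 'babab'
  19: (15,17) 3 'bab'
  20: (17,22) 1 'b'
  21: (22,0) 3 'bba'
  22: (0,21) 2 'bb'
  23: (21,20) 3 'bbb'
  24: (20,19) 4 'bbbb'

n(n+1)/2 = 25·26/2 = 325
Σ LCP = 0 + 1 + 8 + 1 + 10 + 3 + 5 + 7 + 6 + 4 + 2 + 0 + 2 + 9 + 2 + 11 + 4 + 6 + 5 + 3 + 1 + 3 + 2 + 3 + 4 = 102
distinct = 325 − 102 = 223

223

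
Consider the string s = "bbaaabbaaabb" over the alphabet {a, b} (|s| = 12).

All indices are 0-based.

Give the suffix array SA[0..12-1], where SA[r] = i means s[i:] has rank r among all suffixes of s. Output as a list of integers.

[7, 2, 8, 3, 9, 4, 11, 6, 1, 10, 5, 0]

rank | idx | suffix
   0 |   7 | aaabb
   1 |   2 | aaabbaaabb
   2 |   8 | aabb
   3 |   3 | aabbaaabb
   4 |   9 | abb
   5 |   4 | abbaaabb
   6 |  11 | b
   7 |   6 | baaabb
   8 |   1 | baaabbaaabb
   9 |  10 | bb
  10 |   5 | bbaaabb
  11 |   0 | bbaaabbaaabb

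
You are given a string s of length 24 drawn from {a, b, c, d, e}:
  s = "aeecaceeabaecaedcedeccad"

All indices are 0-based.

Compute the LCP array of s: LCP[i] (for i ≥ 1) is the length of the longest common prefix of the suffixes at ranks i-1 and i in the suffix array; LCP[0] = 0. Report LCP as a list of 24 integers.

rank | idx | suffix
   0 |   8 | abaecaedcedeccad
   1 |   4 | aceeabaecaedcedeccad
   2 |  22 | ad
   3 |  10 | aecaedcedeccad
   4 |  13 | aedcedeccad
   5 |   0 | aeecaceeabaecaedcedeccad
   6 |   9 | baecaedcedeccad
   7 |   3 | caceeabaecaedcedeccad
   8 |  21 | cad
   9 |  12 | caedcedeccad
  10 |  20 | ccad
  11 |  16 | cedeccad
  12 |   5 | ceeabaecaedcedeccad
  13 |  23 | d
  14 |  15 | dcedeccad
  15 |  18 | deccad
  16 |   7 | eabaecaedcedeccad
  17 |   2 | ecaceeabaecaedcedeccad
  18 |  11 | ecaedcedeccad
  19 |  19 | eccad
  20 |  14 | edcedeccad
  21 |  17 | edeccad
  22 |   6 | eeabaecaedcedeccad
  23 |   1 | eecaceeabaecaedcedeccad

SA = [8, 4, 22, 10, 13, 0, 9, 3, 21, 12, 20, 16, 5, 23, 15, 18, 7, 2, 11, 19, 14, 17, 6, 1]
i: (SA[i-1],SA[i]) lcp shared
  1: (8,4) 1 'a'
  2: (4,22) 1 'a'
  3: (22,10) 1 'a'
  4: (10,13) 2 'ae'
  5: (13,0) 2 'ae'
  6: (0,9) 0 ''
  7: (9,3) 0 ''
  8: (3,21) 2 'ca'
  9: (21,12) 2 'ca'
  10: (12,20) 1 'c'
  11: (20,16) 1 'c'
  12: (16,5) 2 'ce'
  13: (5,23) 0 ''
  14: (23,15) 1 'd'
  15: (15,18) 1 'd'
  16: (18,7) 0 ''
  17: (7,2) 1 'e'
  18: (2,11) 3 'eca'
  19: (11,19) 2 'ec'
  20: (19,14) 1 'e'
  21: (14,17) 2 'ed'
  22: (17,6) 1 'e'
  23: (6,1) 2 'ee'

[0, 1, 1, 1, 2, 2, 0, 0, 2, 2, 1, 1, 2, 0, 1, 1, 0, 1, 3, 2, 1, 2, 1, 2]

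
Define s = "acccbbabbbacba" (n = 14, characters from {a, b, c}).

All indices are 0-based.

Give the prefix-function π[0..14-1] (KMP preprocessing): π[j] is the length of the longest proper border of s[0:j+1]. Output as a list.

π[0] = 0
j=1 s[j]='c': π[1]=0 (border '')
j=2 s[j]='c': π[2]=0 (border '')
j=3 s[j]='c': π[3]=0 (border '')
j=4 s[j]='b': π[4]=0 (border '')
j=5 s[j]='b': π[5]=0 (border '')
j=6 s[j]='a': π[6]=1 (border 'a')
j=7 s[j]='b': k: 1→0; π[7]=0 (border '')
j=8 s[j]='b': π[8]=0 (border '')
j=9 s[j]='b': π[9]=0 (border '')
j=10 s[j]='a': π[10]=1 (border 'a')
j=11 s[j]='c': π[11]=2 (border 'ac')
j=12 s[j]='b': k: 2→0; π[12]=0 (border '')
j=13 s[j]='a': π[13]=1 (border 'a')

[0, 0, 0, 0, 0, 0, 1, 0, 0, 0, 1, 2, 0, 1]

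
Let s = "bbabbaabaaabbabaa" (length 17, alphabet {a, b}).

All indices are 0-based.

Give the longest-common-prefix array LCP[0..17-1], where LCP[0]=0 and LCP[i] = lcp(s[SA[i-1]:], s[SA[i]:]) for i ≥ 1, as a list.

[0, 1, 2, 2, 3, 1, 4, 2, 4, 0, 3, 3, 2, 3, 1, 3, 4]

rank→(start, suffix):
  0 → (16, 'a')
  1 → (15, 'aa')
  2 → (8, 'aaabbabaa')
  3 → (5, 'aabaaabbabaa')
  4 → (9, 'aabbabaa')
  5 → (13, 'abaa')
  6 → (6, 'abaaabbabaa')
  7 → (2, 'abbaabaaabbabaa')
  8 → (10, 'abbabaa')
  9 → (14, 'baa')
  10 → (7, 'baaabbabaa')
  11 → (4, 'baabaaabbabaa')
  12 → (12, 'babaa')
  13 → (1, 'babbaabaaabbabaa')
  14 → (3, 'bbaabaaabbabaa')
  15 → (11, 'bbabaa')
  16 → (0, 'bbabbaabaaabbabaa')

SA = [16, 15, 8, 5, 9, 13, 6, 2, 10, 14, 7, 4, 12, 1, 3, 11, 0]
rank  pair      lcp
   1  s[16:],s[15:]  1  'a'
   2  s[15:],s[8:]  2  'aa'
   3  s[8:],s[5:]  2  'aa'
   4  s[5:],s[9:]  3  'aab'
   5  s[9:],s[13:]  1  'a'
   6  s[13:],s[6:]  4  'abaa'
   7  s[6:],s[2:]  2  'ab'
   8  s[2:],s[10:]  4  'abba'
   9  s[10:],s[14:]  0  ''
  10  s[14:],s[7:]  3  'baa'
  11  s[7:],s[4:]  3  'baa'
  12  s[4:],s[12:]  2  'ba'
  13  s[12:],s[1:]  3  'bab'
  14  s[1:],s[3:]  1  'b'
  15  s[3:],s[11:]  3  'bba'
  16  s[11:],s[0:]  4  'bbab'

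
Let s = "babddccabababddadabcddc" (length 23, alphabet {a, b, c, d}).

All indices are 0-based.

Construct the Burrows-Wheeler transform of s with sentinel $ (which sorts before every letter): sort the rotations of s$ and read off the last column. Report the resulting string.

ccbdbbdaa$aaadcdbadddbcb

rank  rotation                  last
    0  $babddccabababddadabcddc  c
    1  abababddadabcddc$babddcc  c
    2  ababddadabcddc$babddccab  b
    3  abcddc$babddccabababddad  d
    4  abddadabcddc$babddccabab  b
    5  abddccabababddadabcddc$b  b
    6  adabcddc$babddccabababdd  d
    7  bababddadabcddc$babddcca  a
    8  babddadabcddc$babddccaba  a
    9  babddccabababddadabcddc$  $
   10  bcddc$babddccabababddada  a
   11  bddadabcddc$babddccababa  a
   12  bddccabababddadabcddc$ba  a
   13  c$babddccabababddadabcdd  d
   14  cabababddadabcddc$babddc  c
   15  ccabababddadabcddc$babdd  d
   16  cddc$babddccabababddadab  b
   17  dabcddc$babddccabababdda  a
   18  dadabcddc$babddccabababd  d
   19  dc$babddccabababddadabcd  d
   20  dccabababddadabcddc$babd  d
   21  ddadabcddc$babddccababab  b
   22  ddc$babddccabababddadabc  c
   23  ddccabababddadabcddc$bab  b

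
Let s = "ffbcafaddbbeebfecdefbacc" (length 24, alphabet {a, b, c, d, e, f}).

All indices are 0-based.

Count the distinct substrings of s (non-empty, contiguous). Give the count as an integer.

rank | idx | suffix
   0 |  21 | acc
   1 |   6 | addbbeebfecdefbacc
   2 |   4 | afaddbbeebfecdefbacc
   3 |  20 | bacc
   4 |   9 | bbeebfecdefbacc
   5 |   2 | bcafaddbbeebfecdefbacc
   6 |  10 | beebfecdefbacc
   7 |  13 | bfecdefbacc
   8 |  23 | c
   9 |   3 | cafaddbbeebfecdefbacc
  10 |  22 | cc
  11 |  16 | cdefbacc
  12 |   8 | dbbeebfecdefbacc
  13 |   7 | ddbbeebfecdefbacc
  14 |  17 | defbacc
  15 |  12 | ebfecdefbacc
  16 |  15 | ecdefbacc
  17 |  11 | eebfecdefbacc
  18 |  18 | efbacc
  19 |   5 | faddbbeebfecdefbacc
  20 |  19 | fbacc
  21 |   1 | fbcafaddbbeebfecdefbacc
  22 |  14 | fecdefbacc
  23 |   0 | ffbcafaddbbeebfecdefbacc

SA = [21, 6, 4, 20, 9, 2, 10, 13, 23, 3, 22, 16, 8, 7, 17, 12, 15, 11, 18, 5, 19, 1, 14, 0]
i: (SA[i-1],SA[i]) lcp shared
  1: (21,6) 1 'a'
  2: (6,4) 1 'a'
  3: (4,20) 0 ''
  4: (20,9) 1 'b'
  5: (9,2) 1 'b'
  6: (2,10) 1 'b'
  7: (10,13) 1 'b'
  8: (13,23) 0 ''
  9: (23,3) 1 'c'
  10: (3,22) 1 'c'
  11: (22,16) 1 'c'
  12: (16,8) 0 ''
  13: (8,7) 1 'd'
  14: (7,17) 1 'd'
  15: (17,12) 0 ''
  16: (12,15) 1 'e'
  17: (15,11) 1 'e'
  18: (11,18) 1 'e'
  19: (18,5) 0 ''
  20: (5,19) 1 'f'
  21: (19,1) 2 'fb'
  22: (1,14) 1 'f'
  23: (14,0) 1 'f'

n(n+1)/2 = 24·25/2 = 300
Σ LCP = 0 + 1 + 1 + 0 + 1 + 1 + 1 + 1 + 0 + 1 + 1 + 1 + 0 + 1 + 1 + 0 + 1 + 1 + 1 + 0 + 1 + 2 + 1 + 1 = 19
distinct = 300 − 19 = 281

281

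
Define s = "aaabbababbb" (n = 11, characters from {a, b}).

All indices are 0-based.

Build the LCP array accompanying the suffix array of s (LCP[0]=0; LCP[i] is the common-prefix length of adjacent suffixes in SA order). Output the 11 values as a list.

sorted suffixes:
  #0 SA[0]=0  'aaabbababbb'
  #1 SA[1]=1  'aabbababbb'
  #2 SA[2]=5  'ababbb'
  #3 SA[3]=2  'abbababbb'
  #4 SA[4]=7  'abbb'
  #5 SA[5]=10  'b'
  #6 SA[6]=4  'bababbb'
  #7 SA[7]=6  'babbb'
  #8 SA[8]=9  'bb'
  #9 SA[9]=3  'bbababbb'
  #10 SA[10]=8  'bbb'

SA = [0, 1, 5, 2, 7, 10, 4, 6, 9, 3, 8]
[i] adj suffixes → lcp
  [1] 0/1 → 2 ('aa')
  [2] 1/5 → 1 ('a')
  [3] 5/2 → 2 ('ab')
  [4] 2/7 → 3 ('abb')
  [5] 7/10 → 0 ('')
  [6] 10/4 → 1 ('b')
  [7] 4/6 → 3 ('bab')
  [8] 6/9 → 1 ('b')
  [9] 9/3 → 2 ('bb')
  [10] 3/8 → 2 ('bb')

[0, 2, 1, 2, 3, 0, 1, 3, 1, 2, 2]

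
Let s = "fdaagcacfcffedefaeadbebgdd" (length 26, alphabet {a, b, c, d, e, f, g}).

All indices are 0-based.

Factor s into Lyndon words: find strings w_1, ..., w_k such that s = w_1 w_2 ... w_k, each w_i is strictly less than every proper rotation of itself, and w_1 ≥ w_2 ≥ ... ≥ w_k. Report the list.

["f", "d", "aagcacfcffedefaeadbebgdd"]

emit factor 1: 'f' (i=0, period=1)
emit factor 2: 'd' (i=1, period=1)
emit factor 3: 'aagcacfcffedefaeadbebgdd' (i=2, period=24)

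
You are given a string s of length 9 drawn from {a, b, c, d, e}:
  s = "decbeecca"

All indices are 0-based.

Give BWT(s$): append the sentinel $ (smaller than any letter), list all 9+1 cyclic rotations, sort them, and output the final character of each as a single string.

rank  rotation    last
    0  $decbeecca  a
    1  a$decbeecc  c
    2  beecca$dec  c
    3  ca$decbeec  c
    4  cbeecca$de  e
    5  cca$decbee  e
    6  decbeecca$  $
    7  ecbeecca$d  d
    8  ecca$decbe  e
    9  eecca$decb  b

acccee$deb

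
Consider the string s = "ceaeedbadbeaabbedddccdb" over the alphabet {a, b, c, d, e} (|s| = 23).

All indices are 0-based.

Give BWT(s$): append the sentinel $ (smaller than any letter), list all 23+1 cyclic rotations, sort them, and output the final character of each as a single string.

beabeddadbdc$ceaddebceba

rank  rotation                  last
    0  $ceaeedbadbeaabbedddccdb  b
    1  aabbedddccdb$ceaeedbadbe  e
    2  abbedddccdb$ceaeedbadbea  a
    3  adbeaabbedddccdb$ceaeedb  b
    4  aeedbadbeaabbedddccdb$ce  e
    5  b$ceaeedbadbeaabbedddccd  d
    6  badbeaabbedddccdb$ceaeed  d
    7  bbedddccdb$ceaeedbadbeaa  a
    8  beaabbedddccdb$ceaeedbad  d
    9  bedddccdb$ceaeedbadbeaab  b
   10  ccdb$ceaeedbadbeaabbeddd  d
   11  cdb$ceaeedbadbeaabbedddc  c
   12  ceaeedbadbeaabbedddccdb$  $
   13  db$ceaeedbadbeaabbedddcc  c
   14  dbadbeaabbedddccdb$ceaee  e
   15  dbeaabbedddccdb$ceaeedba  a
   16  dccdb$ceaeedbadbeaabbedd  d
   17  ddccdb$ceaeedbadbeaabbed  d
   18  dddccdb$ceaeedbadbeaabbe  e
   19  eaabbedddccdb$ceaeedbadb  b
   20  eaeedbadbeaabbedddccdb$c  c
   21  edbadbeaabbedddccdb$ceae  e
   22  edddccdb$ceaeedbadbeaabb  b
   23  eedbadbeaabbedddccdb$cea  a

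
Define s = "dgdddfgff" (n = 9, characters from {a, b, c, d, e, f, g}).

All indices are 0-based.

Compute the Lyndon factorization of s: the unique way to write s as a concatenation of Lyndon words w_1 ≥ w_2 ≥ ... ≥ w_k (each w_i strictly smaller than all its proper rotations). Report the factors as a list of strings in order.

emit factor 1: 'dg' (i=0, period=2)
emit factor 2: 'dddfgff' (i=2, period=7)

["dg", "dddfgff"]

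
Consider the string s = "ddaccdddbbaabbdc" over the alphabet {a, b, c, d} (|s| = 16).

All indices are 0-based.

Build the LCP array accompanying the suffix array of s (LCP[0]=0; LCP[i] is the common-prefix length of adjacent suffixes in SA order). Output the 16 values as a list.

sorted suffixes:
  #0 SA[0]=10  'aabbdc'
  #1 SA[1]=11  'abbdc'
  #2 SA[2]=2  'accdddbbaabbdc'
  #3 SA[3]=9  'baabbdc'
  #4 SA[4]=8  'bbaabbdc'
  #5 SA[5]=12  'bbdc'
  #6 SA[6]=13  'bdc'
  #7 SA[7]=15  'c'
  #8 SA[8]=3  'ccdddbbaabbdc'
  #9 SA[9]=4  'cdddbbaabbdc'
  #10 SA[10]=1  'daccdddbbaabbdc'
  #11 SA[11]=7  'dbbaabbdc'
  #12 SA[12]=14  'dc'
  #13 SA[13]=0  'ddaccdddbbaabbdc'
  #14 SA[14]=6  'ddbbaabbdc'
  #15 SA[15]=5  'dddbbaabbdc'

SA = [10, 11, 2, 9, 8, 12, 13, 15, 3, 4, 1, 7, 14, 0, 6, 5]
[i] adj suffixes → lcp
  [1] 10/11 → 1 ('a')
  [2] 11/2 → 1 ('a')
  [3] 2/9 → 0 ('')
  [4] 9/8 → 1 ('b')
  [5] 8/12 → 2 ('bb')
  [6] 12/13 → 1 ('b')
  [7] 13/15 → 0 ('')
  [8] 15/3 → 1 ('c')
  [9] 3/4 → 1 ('c')
  [10] 4/1 → 0 ('')
  [11] 1/7 → 1 ('d')
  [12] 7/14 → 1 ('d')
  [13] 14/0 → 1 ('d')
  [14] 0/6 → 2 ('dd')
  [15] 6/5 → 2 ('dd')

[0, 1, 1, 0, 1, 2, 1, 0, 1, 1, 0, 1, 1, 1, 2, 2]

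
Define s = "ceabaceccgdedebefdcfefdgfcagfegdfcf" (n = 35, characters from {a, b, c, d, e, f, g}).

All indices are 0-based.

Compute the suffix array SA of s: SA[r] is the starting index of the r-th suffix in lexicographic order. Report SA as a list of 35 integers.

[2, 4, 26, 3, 14, 25, 7, 0, 5, 33, 18, 8, 17, 12, 10, 31, 22, 1, 13, 6, 11, 15, 20, 29, 34, 24, 32, 16, 21, 19, 28, 9, 30, 23, 27]

rank | idx | suffix
   0 |   2 | abaceccgdedebefdcfefdgfcagfegdfcf
   1 |   4 | aceccgdedebefdcfefdgfcagfegdfcf
   2 |  26 | agfegdfcf
   3 |   3 | baceccgdedebefdcfefdgfcagfegdfcf
   4 |  14 | befdcfefdgfcagfegdfcf
   5 |  25 | cagfegdfcf
   6 |   7 | ccgdedebefdcfefdgfcagfegdfcf
   7 |   0 | ceabaceccgdedebefdcfefdgfcagfegdfcf
   8 |   5 | ceccgdedebefdcfefdgfcagfegdfcf
   9 |  33 | cf
  10 |  18 | cfefdgfcagfegdfcf
  11 |   8 | cgdedebefdcfefdgfcagfegdfcf
  12 |  17 | dcfefdgfcagfegdfcf
  13 |  12 | debefdcfefdgfcagfegdfcf
  14 |  10 | dedebefdcfefdgfcagfegdfcf
  15 |  31 | dfcf
  16 |  22 | dgfcagfegdfcf
  17 |   1 | eabaceccgdedebefdcfefdgfcagfegdfcf
  18 |  13 | ebefdcfefdgfcagfegdfcf
  19 |   6 | eccgdedebefdcfefdgfcagfegdfcf
  20 |  11 | edebefdcfefdgfcagfegdfcf
  21 |  15 | efdcfefdgfcagfegdfcf
  22 |  20 | efdgfcagfegdfcf
  23 |  29 | egdfcf
  24 |  34 | f
  25 |  24 | fcagfegdfcf
  26 |  32 | fcf
  27 |  16 | fdcfefdgfcagfegdfcf
  28 |  21 | fdgfcagfegdfcf
  29 |  19 | fefdgfcagfegdfcf
  30 |  28 | fegdfcf
  31 |   9 | gdedebefdcfefdgfcagfegdfcf
  32 |  30 | gdfcf
  33 |  23 | gfcagfegdfcf
  34 |  27 | gfegdfcf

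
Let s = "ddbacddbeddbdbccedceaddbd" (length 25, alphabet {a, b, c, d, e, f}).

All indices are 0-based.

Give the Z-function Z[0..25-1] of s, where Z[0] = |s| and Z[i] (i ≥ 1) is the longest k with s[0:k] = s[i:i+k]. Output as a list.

Z[0]=25
i=1: i≥r, start 0; Z[1]=1 extend→box=[1,2)
i=2: i≥r, start 0; Z[2]=0
i=3: i≥r, start 0; Z[3]=0
i=4: i≥r, start 0; Z[4]=0
i=5: i≥r, start 0; Z[5]=3 extend→box=[5,8)
i=6: min(r-i=2, Z[1]=1)=1; Z[6]=1
i=7: min(r-i=1, Z[2]=0)=0; Z[7]=0
i=8: i≥r, start 0; Z[8]=0
i=9: i≥r, start 0; Z[9]=3 extend→box=[9,12)
i=10: min(r-i=2, Z[1]=1)=1; Z[10]=1
i=11: min(r-i=1, Z[2]=0)=0; Z[11]=0
i=12: i≥r, start 0; Z[12]=1 extend→box=[12,13)
i=13: i≥r, start 0; Z[13]=0
i=14: i≥r, start 0; Z[14]=0
i=15: i≥r, start 0; Z[15]=0
i=16: i≥r, start 0; Z[16]=0
i=17: i≥r, start 0; Z[17]=1 extend→box=[17,18)
i=18: i≥r, start 0; Z[18]=0
i=19: i≥r, start 0; Z[19]=0
i=20: i≥r, start 0; Z[20]=0
i=21: i≥r, start 0; Z[21]=3 extend→box=[21,24)
i=22: min(r-i=2, Z[1]=1)=1; Z[22]=1
i=23: min(r-i=1, Z[2]=0)=0; Z[23]=0
i=24: i≥r, start 0; Z[24]=1 extend→box=[24,25)

[25, 1, 0, 0, 0, 3, 1, 0, 0, 3, 1, 0, 1, 0, 0, 0, 0, 1, 0, 0, 0, 3, 1, 0, 1]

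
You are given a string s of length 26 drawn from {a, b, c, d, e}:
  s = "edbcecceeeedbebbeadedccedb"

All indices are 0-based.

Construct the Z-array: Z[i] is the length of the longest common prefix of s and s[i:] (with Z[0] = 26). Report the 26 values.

Z[0]=26
i=1: fresh scan; Z[1]=0
i=2: fresh scan; Z[2]=0
i=3: fresh scan; Z[3]=0
i=4: fresh scan; Z[4]=1 grow→box=[4,5)
i=5: fresh scan; Z[5]=0
i=6: fresh scan; Z[6]=0
i=7: fresh scan; Z[7]=1 grow→box=[7,8)
i=8: fresh scan; Z[8]=1 grow→box=[8,9)
i=9: fresh scan; Z[9]=1 grow→box=[9,10)
i=10: fresh scan; Z[10]=3 grow→box=[10,13)
i=11: min(r-i=2, Z[1]=0)=0; Z[11]=0
i=12: min(r-i=1, Z[2]=0)=0; Z[12]=0
i=13: fresh scan; Z[13]=1 grow→box=[13,14)
i=14: fresh scan; Z[14]=0
i=15: fresh scan; Z[15]=0
i=16: fresh scan; Z[16]=1 grow→box=[16,17)
i=17: fresh scan; Z[17]=0
i=18: fresh scan; Z[18]=0
i=19: fresh scan; Z[19]=2 grow→box=[19,21)
i=20: min(r-i=1, Z[1]=0)=0; Z[20]=0
i=21: fresh scan; Z[21]=0
i=22: fresh scan; Z[22]=0
i=23: fresh scan; Z[23]=3 grow→box=[23,26)
i=24: min(r-i=2, Z[1]=0)=0; Z[24]=0
i=25: min(r-i=1, Z[2]=0)=0; Z[25]=0

[26, 0, 0, 0, 1, 0, 0, 1, 1, 1, 3, 0, 0, 1, 0, 0, 1, 0, 0, 2, 0, 0, 0, 3, 0, 0]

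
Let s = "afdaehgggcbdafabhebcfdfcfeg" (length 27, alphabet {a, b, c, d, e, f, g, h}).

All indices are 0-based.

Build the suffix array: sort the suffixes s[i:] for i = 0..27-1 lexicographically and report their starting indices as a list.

[14, 3, 12, 0, 18, 10, 15, 9, 19, 23, 2, 11, 21, 17, 25, 4, 13, 22, 1, 20, 24, 26, 8, 7, 6, 16, 5]

rank→(start, suffix):
  0 → (14, 'abhebcfdfcfeg')
  1 → (3, 'aehgggcbdafabhebcfdfcfeg')
  2 → (12, 'afabhebcfdfcfeg')
  3 → (0, 'afdaehgggcbdafabhebcfdfcfeg')
  4 → (18, 'bcfdfcfeg')
  5 → (10, 'bdafabhebcfdfcfeg')
  6 → (15, 'bhebcfdfcfeg')
  7 → (9, 'cbdafabhebcfdfcfeg')
  8 → (19, 'cfdfcfeg')
  9 → (23, 'cfeg')
  10 → (2, 'daehgggcbdafabhebcfdfcfeg')
  11 → (11, 'dafabhebcfdfcfeg')
  12 → (21, 'dfcfeg')
  13 → (17, 'ebcfdfcfeg')
  14 → (25, 'eg')
  15 → (4, 'ehgggcbdafabhebcfdfcfeg')
  16 → (13, 'fabhebcfdfcfeg')
  17 → (22, 'fcfeg')
  18 → (1, 'fdaehgggcbdafabhebcfdfcfeg')
  19 → (20, 'fdfcfeg')
  20 → (24, 'feg')
  21 → (26, 'g')
  22 → (8, 'gcbdafabhebcfdfcfeg')
  23 → (7, 'ggcbdafabhebcfdfcfeg')
  24 → (6, 'gggcbdafabhebcfdfcfeg')
  25 → (16, 'hebcfdfcfeg')
  26 → (5, 'hgggcbdafabhebcfdfcfeg')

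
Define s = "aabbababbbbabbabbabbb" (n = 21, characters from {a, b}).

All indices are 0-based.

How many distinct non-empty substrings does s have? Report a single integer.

162

rank | idx | suffix
   0 |   0 | aabbababbbbabbabbabbb
   1 |   4 | ababbbbabbabbabbb
   2 |   1 | abbababbbbabbabbabbb
   3 |  11 | abbabbabbb
   4 |  14 | abbabbb
   5 |  17 | abbb
   6 |   6 | abbbbabbabbabbb
   7 |  20 | b
   8 |   3 | bababbbbabbabbabbb
   9 |  10 | babbabbabbb
  10 |  13 | babbabbb
  11 |  16 | babbb
  12 |   5 | babbbbabbabbabbb
  13 |  19 | bb
  14 |   2 | bbababbbbabbabbabbb
  15 |   9 | bbabbabbabbb
  16 |  12 | bbabbabbb
  17 |  15 | bbabbb
  18 |  18 | bbb
  19 |   8 | bbbabbabbabbb
  20 |   7 | bbbbabbabbabbb

SA = [0, 4, 1, 11, 14, 17, 6, 20, 3, 10, 13, 16, 5, 19, 2, 9, 12, 15, 18, 8, 7]
[i] adj suffixes → lcp
  [1] 0/4 → 1 ('a')
  [2] 4/1 → 2 ('ab')
  [3] 1/11 → 5 ('abbab')
  [4] 11/14 → 6 ('abbabb')
  [5] 14/17 → 3 ('abb')
  [6] 17/6 → 4 ('abbb')
  [7] 6/20 → 0 ('')
  [8] 20/3 → 1 ('b')
  [9] 3/10 → 3 ('bab')
  [10] 10/13 → 7 ('babbabb')
  [11] 13/16 → 4 ('babb')
  [12] 16/5 → 5 ('babbb')
  [13] 5/19 → 1 ('b')
  [14] 19/2 → 2 ('bb')
  [15] 2/9 → 4 ('bbab')
  [16] 9/12 → 8 ('bbabbabb')
  [17] 12/15 → 5 ('bbabb')
  [18] 15/18 → 2 ('bb')
  [19] 18/8 → 3 ('bbb')
  [20] 8/7 → 3 ('bbb')

n(n+1)/2 = 21·22/2 = 231
Σ LCP = 0 + 1 + 2 + 5 + 6 + 3 + 4 + 0 + 1 + 3 + 7 + 4 + 5 + 1 + 2 + 4 + 8 + 5 + 2 + 3 + 3 = 69
distinct = 231 − 69 = 162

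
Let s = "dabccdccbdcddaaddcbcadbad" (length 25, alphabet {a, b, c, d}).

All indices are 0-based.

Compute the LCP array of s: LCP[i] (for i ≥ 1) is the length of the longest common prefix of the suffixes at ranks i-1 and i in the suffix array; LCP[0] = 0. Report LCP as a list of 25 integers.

[0, 1, 1, 2, 2, 0, 1, 2, 1, 0, 1, 2, 1, 2, 1, 2, 0, 1, 2, 1, 1, 2, 2, 1, 2]

sorted suffixes:
  #0 SA[0]=13  'aaddcbcadbad'
  #1 SA[1]=1  'abccdccbdcddaaddcbcadbad'
  #2 SA[2]=23  'ad'
  #3 SA[3]=20  'adbad'
  #4 SA[4]=14  'addcbcadbad'
  #5 SA[5]=22  'bad'
  #6 SA[6]=18  'bcadbad'
  #7 SA[7]=2  'bccdccbdcddaaddcbcadbad'
  #8 SA[8]=8  'bdcddaaddcbcadbad'
  #9 SA[9]=19  'cadbad'
  #10 SA[10]=17  'cbcadbad'
  #11 SA[11]=7  'cbdcddaaddcbcadbad'
  #12 SA[12]=6  'ccbdcddaaddcbcadbad'
  #13 SA[13]=3  'ccdccbdcddaaddcbcadbad'
  #14 SA[14]=4  'cdccbdcddaaddcbcadbad'
  #15 SA[15]=10  'cddaaddcbcadbad'
  #16 SA[16]=24  'd'
  #17 SA[17]=12  'daaddcbcadbad'
  #18 SA[18]=0  'dabccdccbdcddaaddcbcadbad'
  #19 SA[19]=21  'dbad'
  #20 SA[20]=16  'dcbcadbad'
  #21 SA[21]=5  'dccbdcddaaddcbcadbad'
  #22 SA[22]=9  'dcddaaddcbcadbad'
  #23 SA[23]=11  'ddaaddcbcadbad'
  #24 SA[24]=15  'ddcbcadbad'

SA = [13, 1, 23, 20, 14, 22, 18, 2, 8, 19, 17, 7, 6, 3, 4, 10, 24, 12, 0, 21, 16, 5, 9, 11, 15]
i: (SA[i-1],SA[i]) lcp shared
  1: (13,1) 1 'a'
  2: (1,23) 1 'a'
  3: (23,20) 2 'ad'
  4: (20,14) 2 'ad'
  5: (14,22) 0 ''
  6: (22,18) 1 'b'
  7: (18,2) 2 'bc'
  8: (2,8) 1 'b'
  9: (8,19) 0 ''
  10: (19,17) 1 'c'
  11: (17,7) 2 'cb'
  12: (7,6) 1 'c'
  13: (6,3) 2 'cc'
  14: (3,4) 1 'c'
  15: (4,10) 2 'cd'
  16: (10,24) 0 ''
  17: (24,12) 1 'd'
  18: (12,0) 2 'da'
  19: (0,21) 1 'd'
  20: (21,16) 1 'd'
  21: (16,5) 2 'dc'
  22: (5,9) 2 'dc'
  23: (9,11) 1 'd'
  24: (11,15) 2 'dd'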